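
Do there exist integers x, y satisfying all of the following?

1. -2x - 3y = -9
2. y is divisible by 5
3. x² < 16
Yes

Take x = -3, y = 5. Substituting into each constraint:
  (1) -2(-3) - 3(5) = -9 ✓
  (2) 5 = 5 × 1, remainder 0 ✓
  (3) x² = (-3)² = 9, and 9 < 16 ✓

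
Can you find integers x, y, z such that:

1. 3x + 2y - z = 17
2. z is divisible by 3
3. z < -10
Yes

Take x = 1, y = 1, z = -12. Substituting into each constraint:
  (1) 3(1) + 2(1) + 12 = 17 ✓
  (2) -12 = 3 × -4, remainder 0 ✓
  (3) -12 < -10 ✓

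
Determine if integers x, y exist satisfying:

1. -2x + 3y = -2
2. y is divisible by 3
Yes

Take x = 1, y = 0. Substituting into each constraint:
  (1) -2(1) + 3(0) = -2 ✓
  (2) 0 = 3 × 0, remainder 0 ✓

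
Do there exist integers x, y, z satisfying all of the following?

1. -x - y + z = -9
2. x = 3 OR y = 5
Yes

Take x = 0, y = 5, z = -4. Substituting into each constraint:
  (1) 0 + (-5) + (-4) = -9 ✓
  (2) y = 5, target 5 ✓ (second branch holds)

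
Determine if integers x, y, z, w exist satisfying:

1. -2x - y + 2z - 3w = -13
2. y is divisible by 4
Yes

Take x = 5, y = 0, z = 0, w = 1. Substituting into each constraint:
  (1) -2(5) + 0 + 2(0) - 3(1) = -13 ✓
  (2) 0 = 4 × 0, remainder 0 ✓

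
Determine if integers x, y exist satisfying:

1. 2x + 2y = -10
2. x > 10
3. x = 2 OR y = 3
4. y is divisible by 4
No

A contradictory subset is {2x + 2y = -10, x > 10, x = 2 OR y = 3}. No integer assignment can satisfy these jointly:

  - 2x + 2y = -10: is a linear equation tying the variables together
  - x > 10: bounds one variable relative to a constant
  - x = 2 OR y = 3: forces a choice: either x = 2 or y = 3

Split on the disjunction (x = 2 OR y = 3):
  • If x = 2: this contradicts the bound x ≥ 11.
  • If y = 3: the equation forces x = -8, which contradicts the bound x ≥ 11.
Both branches are infeasible, so the system has no integer solution.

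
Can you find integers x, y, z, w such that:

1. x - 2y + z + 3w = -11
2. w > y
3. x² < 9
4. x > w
Yes

Take x = 1, y = -1, z = -14, w = 0. Substituting into each constraint:
  (1) 1 - 2(-1) + (-14) + 3(0) = -11 ✓
  (2) 0 > -1 ✓
  (3) x² = (1)² = 1, and 1 < 9 ✓
  (4) 1 > 0 ✓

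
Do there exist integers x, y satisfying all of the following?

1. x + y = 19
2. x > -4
Yes

Take x = 0, y = 19. Substituting into each constraint:
  (1) 0 + 19 = 19 ✓
  (2) 0 > -4 ✓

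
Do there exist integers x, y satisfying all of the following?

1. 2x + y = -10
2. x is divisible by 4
Yes

Take x = 0, y = -10. Substituting into each constraint:
  (1) 2(0) + (-10) = -10 ✓
  (2) 0 = 4 × 0, remainder 0 ✓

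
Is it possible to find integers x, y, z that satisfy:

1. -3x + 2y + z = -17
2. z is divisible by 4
Yes

Take x = 7, y = 2, z = 0. Substituting into each constraint:
  (1) -3(7) + 2(2) + 0 = -17 ✓
  (2) 0 = 4 × 0, remainder 0 ✓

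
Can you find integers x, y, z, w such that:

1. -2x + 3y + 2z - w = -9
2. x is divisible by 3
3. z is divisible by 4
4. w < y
Yes

Take x = 0, y = 3, z = -8, w = 2. Substituting into each constraint:
  (1) -2(0) + 3(3) + 2(-8) + (-2) = -9 ✓
  (2) 0 = 3 × 0, remainder 0 ✓
  (3) -8 = 4 × -2, remainder 0 ✓
  (4) 2 < 3 ✓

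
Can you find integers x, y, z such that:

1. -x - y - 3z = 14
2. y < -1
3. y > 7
No

A contradictory subset is {y < -1, y > 7}. No integer assignment can satisfy these jointly:

  - y < -1: bounds one variable relative to a constant
  - y > 7: bounds one variable relative to a constant

Direct contradiction: the bounds on y require y ≥ 8 and y ≤ -2 simultaneously, which is empty.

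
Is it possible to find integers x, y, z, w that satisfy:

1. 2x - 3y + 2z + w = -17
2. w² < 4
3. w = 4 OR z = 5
Yes

Take x = -14, y = 0, z = 5, w = 1. Substituting into each constraint:
  (1) 2(-14) - 3(0) + 2(5) + 1 = -17 ✓
  (2) w² = (1)² = 1, and 1 < 4 ✓
  (3) z = 5, target 5 ✓ (second branch holds)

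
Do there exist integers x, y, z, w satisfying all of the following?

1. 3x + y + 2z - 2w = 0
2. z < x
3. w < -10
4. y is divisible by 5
Yes

Take x = -4, y = 0, z = -5, w = -11. Substituting into each constraint:
  (1) 3(-4) + 0 + 2(-5) - 2(-11) = 0 ✓
  (2) -5 < -4 ✓
  (3) -11 < -10 ✓
  (4) 0 = 5 × 0, remainder 0 ✓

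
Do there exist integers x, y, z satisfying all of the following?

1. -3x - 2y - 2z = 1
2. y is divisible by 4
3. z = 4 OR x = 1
Yes

Take x = -3, y = 0, z = 4. Substituting into each constraint:
  (1) -3(-3) - 2(0) - 2(4) = 1 ✓
  (2) 0 = 4 × 0, remainder 0 ✓
  (3) z = 4, target 4 ✓ (first branch holds)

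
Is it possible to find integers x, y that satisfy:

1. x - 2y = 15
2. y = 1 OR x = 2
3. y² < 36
Yes

Take x = 17, y = 1. Substituting into each constraint:
  (1) 17 - 2(1) = 15 ✓
  (2) y = 1, target 1 ✓ (first branch holds)
  (3) y² = (1)² = 1, and 1 < 36 ✓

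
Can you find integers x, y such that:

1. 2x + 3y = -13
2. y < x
Yes

Take x = -2, y = -3. Substituting into each constraint:
  (1) 2(-2) + 3(-3) = -13 ✓
  (2) -3 < -2 ✓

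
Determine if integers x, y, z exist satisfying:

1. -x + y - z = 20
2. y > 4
Yes

Take x = -15, y = 5, z = 0. Substituting into each constraint:
  (1) 15 + 5 + 0 = 20 ✓
  (2) 5 > 4 ✓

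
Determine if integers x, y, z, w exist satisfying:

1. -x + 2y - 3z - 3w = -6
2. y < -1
Yes

Take x = 2, y = -2, z = 0, w = 0. Substituting into each constraint:
  (1) (-2) + 2(-2) - 3(0) - 3(0) = -6 ✓
  (2) -2 < -1 ✓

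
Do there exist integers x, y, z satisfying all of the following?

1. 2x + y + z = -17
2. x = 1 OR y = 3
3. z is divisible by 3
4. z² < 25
Yes

Take x = 1, y = -19, z = 0. Substituting into each constraint:
  (1) 2(1) + (-19) + 0 = -17 ✓
  (2) x = 1, target 1 ✓ (first branch holds)
  (3) 0 = 3 × 0, remainder 0 ✓
  (4) z² = (0)² = 0, and 0 < 25 ✓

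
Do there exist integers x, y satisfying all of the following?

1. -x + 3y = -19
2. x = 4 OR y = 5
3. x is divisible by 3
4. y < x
No

A contradictory subset is {-x + 3y = -19, x is divisible by 3}. No integer assignment can satisfy these jointly:

  - -x + 3y = -19: is a linear equation tying the variables together
  - x is divisible by 3: restricts x to multiples of 3

Modular obstruction: writing x = 3x', every remaining term of the linear equation is divisible by 3, so the left side is ≡ 0 (mod 3); but the right side -19 ≡ 2 (mod 3). No integers can satisfy it.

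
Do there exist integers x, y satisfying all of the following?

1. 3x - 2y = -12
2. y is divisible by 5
Yes

Take x = -4, y = 0. Substituting into each constraint:
  (1) 3(-4) - 2(0) = -12 ✓
  (2) 0 = 5 × 0, remainder 0 ✓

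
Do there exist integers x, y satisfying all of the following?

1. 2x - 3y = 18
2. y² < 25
Yes

Take x = 9, y = 0. Substituting into each constraint:
  (1) 2(9) - 3(0) = 18 ✓
  (2) y² = (0)² = 0, and 0 < 25 ✓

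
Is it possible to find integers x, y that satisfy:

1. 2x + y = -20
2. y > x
Yes

Take x = -10, y = 0. Substituting into each constraint:
  (1) 2(-10) + 0 = -20 ✓
  (2) 0 > -10 ✓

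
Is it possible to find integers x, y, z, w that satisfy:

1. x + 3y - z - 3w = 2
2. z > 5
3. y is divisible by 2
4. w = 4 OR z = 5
Yes

Take x = 20, y = 0, z = 6, w = 4. Substituting into each constraint:
  (1) 20 + 3(0) + (-6) - 3(4) = 2 ✓
  (2) 6 > 5 ✓
  (3) 0 = 2 × 0, remainder 0 ✓
  (4) w = 4, target 4 ✓ (first branch holds)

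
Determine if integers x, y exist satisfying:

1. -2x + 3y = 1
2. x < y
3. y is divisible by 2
No

A contradictory subset is {-2x + 3y = 1, y is divisible by 2}. No integer assignment can satisfy these jointly:

  - -2x + 3y = 1: is a linear equation tying the variables together
  - y is divisible by 2: restricts y to multiples of 2

Modular obstruction: writing y = 2y', every remaining term of the linear equation is divisible by 2, so the left side is ≡ 0 (mod 2); but the right side 1 ≡ 1 (mod 2). No integers can satisfy it.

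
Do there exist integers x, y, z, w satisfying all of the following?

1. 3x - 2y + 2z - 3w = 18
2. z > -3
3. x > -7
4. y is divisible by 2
Yes

Take x = 0, y = 0, z = 9, w = 0. Substituting into each constraint:
  (1) 3(0) - 2(0) + 2(9) - 3(0) = 18 ✓
  (2) 9 > -3 ✓
  (3) 0 > -7 ✓
  (4) 0 = 2 × 0, remainder 0 ✓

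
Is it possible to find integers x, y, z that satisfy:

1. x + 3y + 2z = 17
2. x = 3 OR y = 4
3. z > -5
Yes

Take x = 5, y = 4, z = 0. Substituting into each constraint:
  (1) 5 + 3(4) + 2(0) = 17 ✓
  (2) y = 4, target 4 ✓ (second branch holds)
  (3) 0 > -5 ✓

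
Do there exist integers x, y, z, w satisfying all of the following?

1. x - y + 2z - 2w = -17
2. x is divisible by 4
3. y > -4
Yes

Take x = 0, y = 1, z = 0, w = 8. Substituting into each constraint:
  (1) 0 + (-1) + 2(0) - 2(8) = -17 ✓
  (2) 0 = 4 × 0, remainder 0 ✓
  (3) 1 > -4 ✓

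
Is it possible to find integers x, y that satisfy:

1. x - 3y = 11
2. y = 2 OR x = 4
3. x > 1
Yes

Take x = 17, y = 2. Substituting into each constraint:
  (1) 17 - 3(2) = 11 ✓
  (2) y = 2, target 2 ✓ (first branch holds)
  (3) 17 > 1 ✓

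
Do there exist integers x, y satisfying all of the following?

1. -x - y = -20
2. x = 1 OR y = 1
Yes

Take x = 19, y = 1. Substituting into each constraint:
  (1) (-19) + (-1) = -20 ✓
  (2) y = 1, target 1 ✓ (second branch holds)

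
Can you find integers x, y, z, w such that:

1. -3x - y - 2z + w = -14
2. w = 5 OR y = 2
Yes

Take x = 0, y = 1, z = 9, w = 5. Substituting into each constraint:
  (1) -3(0) + (-1) - 2(9) + 5 = -14 ✓
  (2) w = 5, target 5 ✓ (first branch holds)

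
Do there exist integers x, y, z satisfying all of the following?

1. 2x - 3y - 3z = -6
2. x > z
Yes

Take x = 0, y = 3, z = -1. Substituting into each constraint:
  (1) 2(0) - 3(3) - 3(-1) = -6 ✓
  (2) 0 > -1 ✓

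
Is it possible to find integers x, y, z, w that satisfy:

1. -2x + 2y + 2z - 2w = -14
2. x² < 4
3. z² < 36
Yes

Take x = 0, y = -7, z = 0, w = 0. Substituting into each constraint:
  (1) -2(0) + 2(-7) + 2(0) - 2(0) = -14 ✓
  (2) x² = (0)² = 0, and 0 < 4 ✓
  (3) z² = (0)² = 0, and 0 < 36 ✓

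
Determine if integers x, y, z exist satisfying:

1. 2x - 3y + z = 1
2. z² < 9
Yes

Take x = 0, y = 0, z = 1. Substituting into each constraint:
  (1) 2(0) - 3(0) + 1 = 1 ✓
  (2) z² = (1)² = 1, and 1 < 9 ✓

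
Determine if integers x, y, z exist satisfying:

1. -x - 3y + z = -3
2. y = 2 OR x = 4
Yes

Take x = 4, y = 0, z = 1. Substituting into each constraint:
  (1) (-4) - 3(0) + 1 = -3 ✓
  (2) x = 4, target 4 ✓ (second branch holds)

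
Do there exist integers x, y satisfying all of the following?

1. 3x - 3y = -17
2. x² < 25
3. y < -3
No

Even the single constraint (3x - 3y = -17) is infeasible over the integers.

  - 3x - 3y = -17: every term on the left is divisible by 3, so the LHS ≡ 0 (mod 3), but the RHS -17 is not — no integer solution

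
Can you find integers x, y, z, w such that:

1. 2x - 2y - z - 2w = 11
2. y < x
Yes

Take x = 0, y = -1, z = 1, w = -5. Substituting into each constraint:
  (1) 2(0) - 2(-1) + (-1) - 2(-5) = 11 ✓
  (2) -1 < 0 ✓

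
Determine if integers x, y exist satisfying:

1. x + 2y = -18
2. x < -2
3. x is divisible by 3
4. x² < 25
No

The full constraint system is jointly infeasible over the integers. Each constraint and what it forces:

  - x + 2y = -18: is a linear equation tying the variables together
  - x < -2: bounds one variable relative to a constant
  - x is divisible by 3: restricts x to multiples of 3
  - x² < 25: restricts x to |x| ≤ 4

The bounds confine x to {-3} with 3 | x. For each value, substitute into the equation:
  • x = -3: the equation gives 2y = -15, so y would not be an integer.
Every case fails, so no integer solution exists.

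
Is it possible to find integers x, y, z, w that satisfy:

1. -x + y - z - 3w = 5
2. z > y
Yes

Take x = -6, y = 0, z = 1, w = 0. Substituting into each constraint:
  (1) 6 + 0 + (-1) - 3(0) = 5 ✓
  (2) 1 > 0 ✓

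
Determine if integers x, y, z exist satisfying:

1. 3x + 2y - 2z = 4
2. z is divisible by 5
Yes

Take x = 0, y = 2, z = 0. Substituting into each constraint:
  (1) 3(0) + 2(2) - 2(0) = 4 ✓
  (2) 0 = 5 × 0, remainder 0 ✓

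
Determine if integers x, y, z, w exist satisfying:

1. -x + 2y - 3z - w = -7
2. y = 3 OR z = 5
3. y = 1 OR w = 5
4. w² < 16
Yes

Take x = -6, y = 1, z = 5, w = 0. Substituting into each constraint:
  (1) 6 + 2(1) - 3(5) + 0 = -7 ✓
  (2) z = 5, target 5 ✓ (second branch holds)
  (3) y = 1, target 1 ✓ (first branch holds)
  (4) w² = (0)² = 0, and 0 < 16 ✓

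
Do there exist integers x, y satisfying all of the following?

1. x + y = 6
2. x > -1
Yes

Take x = 6, y = 0. Substituting into each constraint:
  (1) 6 + 0 = 6 ✓
  (2) 6 > -1 ✓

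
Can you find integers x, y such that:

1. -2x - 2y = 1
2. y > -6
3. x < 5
No

Even the single constraint (-2x - 2y = 1) is infeasible over the integers.

  - -2x - 2y = 1: every term on the left is divisible by 2, so the LHS ≡ 0 (mod 2), but the RHS 1 is not — no integer solution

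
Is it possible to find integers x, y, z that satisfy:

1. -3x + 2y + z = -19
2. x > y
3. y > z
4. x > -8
Yes

Take x = 1, y = 0, z = -16. Substituting into each constraint:
  (1) -3(1) + 2(0) + (-16) = -19 ✓
  (2) 1 > 0 ✓
  (3) 0 > -16 ✓
  (4) 1 > -8 ✓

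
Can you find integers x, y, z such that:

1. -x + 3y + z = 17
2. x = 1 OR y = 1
Yes

Take x = 0, y = 1, z = 14. Substituting into each constraint:
  (1) 0 + 3(1) + 14 = 17 ✓
  (2) y = 1, target 1 ✓ (second branch holds)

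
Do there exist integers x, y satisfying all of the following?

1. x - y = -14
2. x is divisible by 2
Yes

Take x = 0, y = 14. Substituting into each constraint:
  (1) 0 + (-14) = -14 ✓
  (2) 0 = 2 × 0, remainder 0 ✓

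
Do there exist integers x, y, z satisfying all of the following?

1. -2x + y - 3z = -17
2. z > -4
Yes

Take x = 9, y = 1, z = 0. Substituting into each constraint:
  (1) -2(9) + 1 - 3(0) = -17 ✓
  (2) 0 > -4 ✓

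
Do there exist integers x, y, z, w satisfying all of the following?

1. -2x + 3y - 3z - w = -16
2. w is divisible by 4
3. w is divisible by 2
Yes

Take x = 2, y = 0, z = 4, w = 0. Substituting into each constraint:
  (1) -2(2) + 3(0) - 3(4) + 0 = -16 ✓
  (2) 0 = 4 × 0, remainder 0 ✓
  (3) 0 = 2 × 0, remainder 0 ✓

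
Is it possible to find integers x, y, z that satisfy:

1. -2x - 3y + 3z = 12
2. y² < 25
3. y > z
Yes

Take x = -9, y = 2, z = 0. Substituting into each constraint:
  (1) -2(-9) - 3(2) + 3(0) = 12 ✓
  (2) y² = (2)² = 4, and 4 < 25 ✓
  (3) 2 > 0 ✓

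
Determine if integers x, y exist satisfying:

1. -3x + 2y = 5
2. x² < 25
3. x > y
No

The full constraint system is jointly infeasible over the integers. Each constraint and what it forces:

  - -3x + 2y = 5: is a linear equation tying the variables together
  - x² < 25: restricts x to |x| ≤ 4
  - x > y: bounds one variable relative to another variable

The bounds confine x to {-4, -3, -2, -1, 0, 1, 2, 3, 4}. For each value, substitute into the equation:
  • x = -4: the equation gives 2y = -7, so y would not be an integer.
  • x = -3: the equation forces y = -2, but x > y fails since -3 ≤ -2.
  • x = -2: the equation gives 2y = -1, so y would not be an integer.
  • x = -1: the equation forces y = 1, but x > y fails since -1 ≤ 1.
  • x = 0: the equation gives 2y = 5, so y would not be an integer.
  • x = 1: the equation forces y = 4, but x > y fails since 1 ≤ 4.
  • x = 2: the equation gives 2y = 11, so y would not be an integer.
  • x = 3: the equation forces y = 7, but x > y fails since 3 ≤ 7.
  • x = 4: the equation gives 2y = 17, so y would not be an integer.
Every case fails, so no integer solution exists.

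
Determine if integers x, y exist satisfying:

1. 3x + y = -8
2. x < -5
Yes

Take x = -6, y = 10. Substituting into each constraint:
  (1) 3(-6) + 10 = -8 ✓
  (2) -6 < -5 ✓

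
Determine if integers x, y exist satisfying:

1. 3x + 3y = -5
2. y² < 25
No

Even the single constraint (3x + 3y = -5) is infeasible over the integers.

  - 3x + 3y = -5: every term on the left is divisible by 3, so the LHS ≡ 0 (mod 3), but the RHS -5 is not — no integer solution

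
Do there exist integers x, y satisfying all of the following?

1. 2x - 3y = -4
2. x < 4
Yes

Take x = -2, y = 0. Substituting into each constraint:
  (1) 2(-2) - 3(0) = -4 ✓
  (2) -2 < 4 ✓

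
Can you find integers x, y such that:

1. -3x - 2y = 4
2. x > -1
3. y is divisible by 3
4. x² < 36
No

A contradictory subset is {-3x - 2y = 4, y is divisible by 3}. No integer assignment can satisfy these jointly:

  - -3x - 2y = 4: is a linear equation tying the variables together
  - y is divisible by 3: restricts y to multiples of 3

Modular obstruction: writing y = 3y', every remaining term of the linear equation is divisible by 3, so the left side is ≡ 0 (mod 3); but the right side 4 ≡ 1 (mod 3). No integers can satisfy it.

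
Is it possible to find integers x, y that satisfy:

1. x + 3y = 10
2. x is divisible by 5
Yes

Take x = -5, y = 5. Substituting into each constraint:
  (1) (-5) + 3(5) = 10 ✓
  (2) -5 = 5 × -1, remainder 0 ✓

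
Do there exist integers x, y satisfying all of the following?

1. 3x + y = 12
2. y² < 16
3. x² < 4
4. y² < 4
No

A contradictory subset is {3x + y = 12, x² < 4, y² < 4}. No integer assignment can satisfy these jointly:

  - 3x + y = 12: is a linear equation tying the variables together
  - x² < 4: restricts x to |x| ≤ 1
  - y² < 4: restricts y to |y| ≤ 1

Range argument: with x ∈ [-1, 1], y ∈ [-1, 1], the left side of the equation is at most 4, but the right side is 12 > 4. No integer solution exists.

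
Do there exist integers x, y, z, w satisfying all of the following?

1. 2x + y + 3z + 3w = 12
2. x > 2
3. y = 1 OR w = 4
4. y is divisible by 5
Yes

Take x = 3, y = 0, z = -2, w = 4. Substituting into each constraint:
  (1) 2(3) + 0 + 3(-2) + 3(4) = 12 ✓
  (2) 3 > 2 ✓
  (3) w = 4, target 4 ✓ (second branch holds)
  (4) 0 = 5 × 0, remainder 0 ✓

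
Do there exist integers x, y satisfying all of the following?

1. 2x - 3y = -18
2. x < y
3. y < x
No

A contradictory subset is {x < y, y < x}. No integer assignment can satisfy these jointly:

  - x < y: bounds one variable relative to another variable
  - y < x: bounds one variable relative to another variable

Direct contradiction: y > x and x > y cannot both hold.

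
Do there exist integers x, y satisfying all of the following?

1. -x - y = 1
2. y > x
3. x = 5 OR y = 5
Yes

Take x = -6, y = 5. Substituting into each constraint:
  (1) 6 + (-5) = 1 ✓
  (2) 5 > -6 ✓
  (3) y = 5, target 5 ✓ (second branch holds)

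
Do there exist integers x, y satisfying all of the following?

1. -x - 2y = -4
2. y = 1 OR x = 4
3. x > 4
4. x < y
No

A contradictory subset is {-x - 2y = -4, x > 4, x < y}. No integer assignment can satisfy these jointly:

  - -x - 2y = -4: is a linear equation tying the variables together
  - x > 4: bounds one variable relative to a constant
  - x < y: bounds one variable relative to another variable

Propagating the comparison: y > x and x ≥ 5 give y ≥ 6. Range argument: with x ∈ [5, ∞], y ∈ [6, ∞], the left side of the equation is at most -17, but the right side is -4 > -17. No integer solution exists.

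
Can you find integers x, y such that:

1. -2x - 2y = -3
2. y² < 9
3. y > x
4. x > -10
No

Even the single constraint (-2x - 2y = -3) is infeasible over the integers.

  - -2x - 2y = -3: every term on the left is divisible by 2, so the LHS ≡ 0 (mod 2), but the RHS -3 is not — no integer solution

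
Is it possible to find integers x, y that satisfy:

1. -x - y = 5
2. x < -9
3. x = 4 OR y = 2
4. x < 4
No

The full constraint system is jointly infeasible over the integers. Each constraint and what it forces:

  - -x - y = 5: is a linear equation tying the variables together
  - x < -9: bounds one variable relative to a constant
  - x = 4 OR y = 2: forces a choice: either x = 4 or y = 2
  - x < 4: bounds one variable relative to a constant

Split on the disjunction (x = 4 OR y = 2):
  • If x = 4: this contradicts the bound x ≤ -10.
  • If y = 2: the equation forces x = -7, which contradicts the bound x ≤ -10.
Both branches are infeasible, so the system has no integer solution.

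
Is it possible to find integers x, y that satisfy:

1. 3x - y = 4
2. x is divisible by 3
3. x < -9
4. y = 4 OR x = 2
No

A contradictory subset is {3x - y = 4, x < -9, y = 4 OR x = 2}. No integer assignment can satisfy these jointly:

  - 3x - y = 4: is a linear equation tying the variables together
  - x < -9: bounds one variable relative to a constant
  - y = 4 OR x = 2: forces a choice: either y = 4 or x = 2

Split on the disjunction (y = 4 OR x = 2):
  • If y = 4: with y = 4, every remaining term of the linear equation is divisible by 3, so the left side is ≡ 0 (mod 3); but the right side 8 ≡ 2 (mod 3). No integers can satisfy it.
  • If x = 2: this contradicts the bound x ≤ -10.
Both branches are infeasible, so the system has no integer solution.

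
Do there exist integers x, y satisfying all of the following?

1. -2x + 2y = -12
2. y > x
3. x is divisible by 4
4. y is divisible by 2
No

A contradictory subset is {-2x + 2y = -12, y > x}. No integer assignment can satisfy these jointly:

  - -2x + 2y = -12: is a linear equation tying the variables together
  - y > x: bounds one variable relative to another variable

From the equation, x − y = 6, i.e. y − x = -6; but y > x requires y − x ≥ 1. Contradiction.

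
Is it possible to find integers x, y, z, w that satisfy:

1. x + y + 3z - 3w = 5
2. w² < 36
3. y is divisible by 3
Yes

Take x = 5, y = 0, z = 0, w = 0. Substituting into each constraint:
  (1) 5 + 0 + 3(0) - 3(0) = 5 ✓
  (2) w² = (0)² = 0, and 0 < 36 ✓
  (3) 0 = 3 × 0, remainder 0 ✓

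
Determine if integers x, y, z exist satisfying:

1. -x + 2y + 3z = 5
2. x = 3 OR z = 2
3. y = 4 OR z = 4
Yes

Take x = 3, y = 4, z = 0. Substituting into each constraint:
  (1) (-3) + 2(4) + 3(0) = 5 ✓
  (2) x = 3, target 3 ✓ (first branch holds)
  (3) y = 4, target 4 ✓ (first branch holds)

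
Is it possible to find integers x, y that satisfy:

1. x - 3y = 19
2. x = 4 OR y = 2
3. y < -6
No

The full constraint system is jointly infeasible over the integers. Each constraint and what it forces:

  - x - 3y = 19: is a linear equation tying the variables together
  - x = 4 OR y = 2: forces a choice: either x = 4 or y = 2
  - y < -6: bounds one variable relative to a constant

Split on the disjunction (x = 4 OR y = 2):
  • If x = 4: the equation forces y = -5, which contradicts the bound y ≤ -7.
  • If y = 2: this contradicts the bound y ≤ -7.
Both branches are infeasible, so the system has no integer solution.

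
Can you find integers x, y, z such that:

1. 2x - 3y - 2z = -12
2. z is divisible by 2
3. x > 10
Yes

Take x = 11, y = 10, z = 2. Substituting into each constraint:
  (1) 2(11) - 3(10) - 2(2) = -12 ✓
  (2) 2 = 2 × 1, remainder 0 ✓
  (3) 11 > 10 ✓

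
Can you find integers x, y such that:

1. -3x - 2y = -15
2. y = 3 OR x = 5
Yes

Take x = 3, y = 3. Substituting into each constraint:
  (1) -3(3) - 2(3) = -15 ✓
  (2) y = 3, target 3 ✓ (first branch holds)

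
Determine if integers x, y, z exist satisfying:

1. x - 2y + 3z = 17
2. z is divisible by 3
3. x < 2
Yes

Take x = 1, y = -8, z = 0. Substituting into each constraint:
  (1) 1 - 2(-8) + 3(0) = 17 ✓
  (2) 0 = 3 × 0, remainder 0 ✓
  (3) 1 < 2 ✓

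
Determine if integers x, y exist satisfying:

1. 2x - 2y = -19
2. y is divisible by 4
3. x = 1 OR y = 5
No

Even the single constraint (2x - 2y = -19) is infeasible over the integers.

  - 2x - 2y = -19: every term on the left is divisible by 2, so the LHS ≡ 0 (mod 2), but the RHS -19 is not — no integer solution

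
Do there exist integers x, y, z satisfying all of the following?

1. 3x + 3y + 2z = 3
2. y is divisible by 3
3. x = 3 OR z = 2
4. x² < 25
Yes

Take x = 3, y = 0, z = -3. Substituting into each constraint:
  (1) 3(3) + 3(0) + 2(-3) = 3 ✓
  (2) 0 = 3 × 0, remainder 0 ✓
  (3) x = 3, target 3 ✓ (first branch holds)
  (4) x² = (3)² = 9, and 9 < 25 ✓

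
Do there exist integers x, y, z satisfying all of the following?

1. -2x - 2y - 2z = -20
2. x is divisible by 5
Yes

Take x = 0, y = 0, z = 10. Substituting into each constraint:
  (1) -2(0) - 2(0) - 2(10) = -20 ✓
  (2) 0 = 5 × 0, remainder 0 ✓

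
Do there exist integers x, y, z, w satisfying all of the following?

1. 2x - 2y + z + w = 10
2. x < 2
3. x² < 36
Yes

Take x = 0, y = 0, z = 0, w = 10. Substituting into each constraint:
  (1) 2(0) - 2(0) + 0 + 10 = 10 ✓
  (2) 0 < 2 ✓
  (3) x² = (0)² = 0, and 0 < 36 ✓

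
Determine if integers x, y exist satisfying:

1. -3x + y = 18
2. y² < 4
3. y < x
No

The full constraint system is jointly infeasible over the integers. Each constraint and what it forces:

  - -3x + y = 18: is a linear equation tying the variables together
  - y² < 4: restricts y to |y| ≤ 1
  - y < x: bounds one variable relative to another variable

Propagating the comparison: x > y and y ≥ -1 give x ≥ 0. Range argument: with x ∈ [0, ∞], y ∈ [-1, 1], the left side of the equation is at most 1, but the right side is 18 > 1. No integer solution exists.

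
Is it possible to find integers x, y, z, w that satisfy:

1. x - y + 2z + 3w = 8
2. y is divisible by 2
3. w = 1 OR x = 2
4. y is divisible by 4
Yes

Take x = 2, y = 0, z = 3, w = 0. Substituting into each constraint:
  (1) 2 + 0 + 2(3) + 3(0) = 8 ✓
  (2) 0 = 2 × 0, remainder 0 ✓
  (3) x = 2, target 2 ✓ (second branch holds)
  (4) 0 = 4 × 0, remainder 0 ✓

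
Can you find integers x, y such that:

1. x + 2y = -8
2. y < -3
Yes

Take x = 0, y = -4. Substituting into each constraint:
  (1) 0 + 2(-4) = -8 ✓
  (2) -4 < -3 ✓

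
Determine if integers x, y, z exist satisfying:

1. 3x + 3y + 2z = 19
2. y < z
Yes

Take x = 4, y = 1, z = 2. Substituting into each constraint:
  (1) 3(4) + 3(1) + 2(2) = 19 ✓
  (2) 1 < 2 ✓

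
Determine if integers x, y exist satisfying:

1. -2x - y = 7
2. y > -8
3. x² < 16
Yes

Take x = 0, y = -7. Substituting into each constraint:
  (1) -2(0) + 7 = 7 ✓
  (2) -7 > -8 ✓
  (3) x² = (0)² = 0, and 0 < 16 ✓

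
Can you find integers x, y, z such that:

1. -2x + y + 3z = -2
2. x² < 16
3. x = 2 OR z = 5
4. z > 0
Yes

Take x = -1, y = -19, z = 5. Substituting into each constraint:
  (1) -2(-1) + (-19) + 3(5) = -2 ✓
  (2) x² = (-1)² = 1, and 1 < 16 ✓
  (3) z = 5, target 5 ✓ (second branch holds)
  (4) 5 > 0 ✓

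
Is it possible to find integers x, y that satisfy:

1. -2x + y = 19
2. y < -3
Yes

Take x = -12, y = -5. Substituting into each constraint:
  (1) -2(-12) + (-5) = 19 ✓
  (2) -5 < -3 ✓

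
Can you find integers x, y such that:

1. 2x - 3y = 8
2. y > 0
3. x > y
Yes

Take x = 7, y = 2. Substituting into each constraint:
  (1) 2(7) - 3(2) = 8 ✓
  (2) 2 > 0 ✓
  (3) 7 > 2 ✓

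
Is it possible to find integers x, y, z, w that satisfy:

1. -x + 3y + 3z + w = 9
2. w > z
Yes

Take x = 0, y = 4, z = -1, w = 0. Substituting into each constraint:
  (1) 0 + 3(4) + 3(-1) + 0 = 9 ✓
  (2) 0 > -1 ✓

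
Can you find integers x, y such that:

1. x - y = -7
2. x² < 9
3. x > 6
No

A contradictory subset is {x² < 9, x > 6}. No integer assignment can satisfy these jointly:

  - x² < 9: restricts x to |x| ≤ 2
  - x > 6: bounds one variable relative to a constant

Direct contradiction: the bounds on x require x ≥ 7 and x ≤ 2 simultaneously, which is empty.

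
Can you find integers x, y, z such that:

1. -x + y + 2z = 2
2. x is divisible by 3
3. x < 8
Yes

Take x = 0, y = 0, z = 1. Substituting into each constraint:
  (1) 0 + 0 + 2(1) = 2 ✓
  (2) 0 = 3 × 0, remainder 0 ✓
  (3) 0 < 8 ✓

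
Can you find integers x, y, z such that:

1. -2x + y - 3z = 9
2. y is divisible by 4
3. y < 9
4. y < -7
Yes

Take x = -10, y = -8, z = 1. Substituting into each constraint:
  (1) -2(-10) + (-8) - 3(1) = 9 ✓
  (2) -8 = 4 × -2, remainder 0 ✓
  (3) -8 < 9 ✓
  (4) -8 < -7 ✓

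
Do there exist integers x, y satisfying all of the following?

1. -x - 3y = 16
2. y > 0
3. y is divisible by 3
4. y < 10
Yes

Take x = -25, y = 3. Substituting into each constraint:
  (1) 25 - 3(3) = 16 ✓
  (2) 3 > 0 ✓
  (3) 3 = 3 × 1, remainder 0 ✓
  (4) 3 < 10 ✓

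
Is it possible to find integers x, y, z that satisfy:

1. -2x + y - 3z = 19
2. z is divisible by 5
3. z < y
Yes

Take x = -9, y = 1, z = 0. Substituting into each constraint:
  (1) -2(-9) + 1 - 3(0) = 19 ✓
  (2) 0 = 5 × 0, remainder 0 ✓
  (3) 0 < 1 ✓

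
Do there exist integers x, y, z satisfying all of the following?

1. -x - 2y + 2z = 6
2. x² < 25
Yes

Take x = 0, y = -3, z = 0. Substituting into each constraint:
  (1) 0 - 2(-3) + 2(0) = 6 ✓
  (2) x² = (0)² = 0, and 0 < 25 ✓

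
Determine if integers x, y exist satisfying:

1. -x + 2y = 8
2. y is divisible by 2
Yes

Take x = -8, y = 0. Substituting into each constraint:
  (1) 8 + 2(0) = 8 ✓
  (2) 0 = 2 × 0, remainder 0 ✓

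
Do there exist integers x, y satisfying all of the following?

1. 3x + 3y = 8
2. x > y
No

Even the single constraint (3x + 3y = 8) is infeasible over the integers.

  - 3x + 3y = 8: every term on the left is divisible by 3, so the LHS ≡ 0 (mod 3), but the RHS 8 is not — no integer solution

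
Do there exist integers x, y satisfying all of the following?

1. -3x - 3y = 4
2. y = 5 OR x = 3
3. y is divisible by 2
No

Even the single constraint (-3x - 3y = 4) is infeasible over the integers.

  - -3x - 3y = 4: every term on the left is divisible by 3, so the LHS ≡ 0 (mod 3), but the RHS 4 is not — no integer solution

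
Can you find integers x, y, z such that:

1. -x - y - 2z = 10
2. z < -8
Yes

Take x = 0, y = 8, z = -9. Substituting into each constraint:
  (1) 0 + (-8) - 2(-9) = 10 ✓
  (2) -9 < -8 ✓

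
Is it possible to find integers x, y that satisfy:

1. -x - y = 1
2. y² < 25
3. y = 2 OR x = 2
Yes

Take x = 2, y = -3. Substituting into each constraint:
  (1) (-2) + 3 = 1 ✓
  (2) y² = (-3)² = 9, and 9 < 25 ✓
  (3) x = 2, target 2 ✓ (second branch holds)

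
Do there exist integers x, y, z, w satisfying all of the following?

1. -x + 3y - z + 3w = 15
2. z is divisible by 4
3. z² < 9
Yes

Take x = 0, y = 0, z = 0, w = 5. Substituting into each constraint:
  (1) 0 + 3(0) + 0 + 3(5) = 15 ✓
  (2) 0 = 4 × 0, remainder 0 ✓
  (3) z² = (0)² = 0, and 0 < 9 ✓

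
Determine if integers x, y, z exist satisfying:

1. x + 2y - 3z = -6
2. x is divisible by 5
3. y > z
Yes

Take x = -5, y = 4, z = 3. Substituting into each constraint:
  (1) (-5) + 2(4) - 3(3) = -6 ✓
  (2) -5 = 5 × -1, remainder 0 ✓
  (3) 4 > 3 ✓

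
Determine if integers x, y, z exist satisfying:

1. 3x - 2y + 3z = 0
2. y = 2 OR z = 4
Yes

Take x = -4, y = 0, z = 4. Substituting into each constraint:
  (1) 3(-4) - 2(0) + 3(4) = 0 ✓
  (2) z = 4, target 4 ✓ (second branch holds)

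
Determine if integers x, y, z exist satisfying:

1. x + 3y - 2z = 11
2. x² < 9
Yes

Take x = 1, y = 0, z = -5. Substituting into each constraint:
  (1) 1 + 3(0) - 2(-5) = 11 ✓
  (2) x² = (1)² = 1, and 1 < 9 ✓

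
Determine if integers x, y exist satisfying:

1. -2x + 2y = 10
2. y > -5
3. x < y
Yes

Take x = -5, y = 0. Substituting into each constraint:
  (1) -2(-5) + 2(0) = 10 ✓
  (2) 0 > -5 ✓
  (3) -5 < 0 ✓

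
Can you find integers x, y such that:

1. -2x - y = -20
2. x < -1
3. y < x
No

The full constraint system is jointly infeasible over the integers. Each constraint and what it forces:

  - -2x - y = -20: is a linear equation tying the variables together
  - x < -1: bounds one variable relative to a constant
  - y < x: bounds one variable relative to another variable

Propagating the comparison: y < x and x ≤ -2 give y ≤ -3. Range argument: with x ∈ [−∞, -2], y ∈ [−∞, -3], the left side of the equation is at least 7, but the right side is -20 < 7. No integer solution exists.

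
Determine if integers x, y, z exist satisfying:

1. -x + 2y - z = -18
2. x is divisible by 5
Yes

Take x = 0, y = -9, z = 0. Substituting into each constraint:
  (1) 0 + 2(-9) + 0 = -18 ✓
  (2) 0 = 5 × 0, remainder 0 ✓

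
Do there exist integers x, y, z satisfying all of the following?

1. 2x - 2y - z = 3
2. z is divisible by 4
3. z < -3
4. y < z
No

A contradictory subset is {2x - 2y - z = 3, z is divisible by 4}. No integer assignment can satisfy these jointly:

  - 2x - 2y - z = 3: is a linear equation tying the variables together
  - z is divisible by 4: restricts z to multiples of 4

Modular obstruction: writing z = 4z', every remaining term of the linear equation is divisible by 2, so the left side is ≡ 0 (mod 2); but the right side 3 ≡ 1 (mod 2). No integers can satisfy it.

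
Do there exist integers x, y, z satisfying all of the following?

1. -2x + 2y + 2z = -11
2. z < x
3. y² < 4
No

Even the single constraint (-2x + 2y + 2z = -11) is infeasible over the integers.

  - -2x + 2y + 2z = -11: every term on the left is divisible by 2, so the LHS ≡ 0 (mod 2), but the RHS -11 is not — no integer solution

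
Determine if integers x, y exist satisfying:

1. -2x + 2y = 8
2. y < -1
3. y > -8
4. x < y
Yes

Take x = -6, y = -2. Substituting into each constraint:
  (1) -2(-6) + 2(-2) = 8 ✓
  (2) -2 < -1 ✓
  (3) -2 > -8 ✓
  (4) -6 < -2 ✓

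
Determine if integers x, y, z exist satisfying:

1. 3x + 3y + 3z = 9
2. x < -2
Yes

Take x = -3, y = 6, z = 0. Substituting into each constraint:
  (1) 3(-3) + 3(6) + 3(0) = 9 ✓
  (2) -3 < -2 ✓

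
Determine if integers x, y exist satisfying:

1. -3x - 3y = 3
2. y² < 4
Yes

Take x = 0, y = -1. Substituting into each constraint:
  (1) -3(0) - 3(-1) = 3 ✓
  (2) y² = (-1)² = 1, and 1 < 4 ✓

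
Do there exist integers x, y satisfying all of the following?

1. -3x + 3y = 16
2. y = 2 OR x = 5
No

Even the single constraint (-3x + 3y = 16) is infeasible over the integers.

  - -3x + 3y = 16: every term on the left is divisible by 3, so the LHS ≡ 0 (mod 3), but the RHS 16 is not — no integer solution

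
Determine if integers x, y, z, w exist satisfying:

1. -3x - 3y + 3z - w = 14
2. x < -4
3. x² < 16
No

A contradictory subset is {x < -4, x² < 16}. No integer assignment can satisfy these jointly:

  - x < -4: bounds one variable relative to a constant
  - x² < 16: restricts x to |x| ≤ 3

Direct contradiction: the bounds on x require x ≥ -3 and x ≤ -5 simultaneously, which is empty.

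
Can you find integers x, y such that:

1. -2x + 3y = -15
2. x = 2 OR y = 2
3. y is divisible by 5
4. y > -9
No

A contradictory subset is {-2x + 3y = -15, x = 2 OR y = 2, y is divisible by 5}. No integer assignment can satisfy these jointly:

  - -2x + 3y = -15: is a linear equation tying the variables together
  - x = 2 OR y = 2: forces a choice: either x = 2 or y = 2
  - y is divisible by 5: restricts y to multiples of 5

Split on the disjunction (x = 2 OR y = 2):
  • If x = 2: with x = 2, writing y = 5y', every remaining term of the linear equation is divisible by 15, so the left side is ≡ 0 (mod 15); but the right side -11 ≡ 4 (mod 15). No integers can satisfy it.
  • If y = 2: this contradicts the divisibility constraint — 2 is not a multiple of 5.
Both branches are infeasible, so the system has no integer solution.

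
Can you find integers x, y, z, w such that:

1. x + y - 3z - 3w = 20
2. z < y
Yes

Take x = 0, y = 2, z = 1, w = -7. Substituting into each constraint:
  (1) 0 + 2 - 3(1) - 3(-7) = 20 ✓
  (2) 1 < 2 ✓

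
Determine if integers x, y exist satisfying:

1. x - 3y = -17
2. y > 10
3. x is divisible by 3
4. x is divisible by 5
No

A contradictory subset is {x - 3y = -17, x is divisible by 3}. No integer assignment can satisfy these jointly:

  - x - 3y = -17: is a linear equation tying the variables together
  - x is divisible by 3: restricts x to multiples of 3

Modular obstruction: writing x = 3x', every remaining term of the linear equation is divisible by 3, so the left side is ≡ 0 (mod 3); but the right side -17 ≡ 1 (mod 3). No integers can satisfy it.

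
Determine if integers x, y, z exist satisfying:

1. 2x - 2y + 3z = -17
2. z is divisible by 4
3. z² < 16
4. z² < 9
No

A contradictory subset is {2x - 2y + 3z = -17, z is divisible by 4}. No integer assignment can satisfy these jointly:

  - 2x - 2y + 3z = -17: is a linear equation tying the variables together
  - z is divisible by 4: restricts z to multiples of 4

Modular obstruction: writing z = 4z', every remaining term of the linear equation is divisible by 2, so the left side is ≡ 0 (mod 2); but the right side -17 ≡ 1 (mod 2). No integers can satisfy it.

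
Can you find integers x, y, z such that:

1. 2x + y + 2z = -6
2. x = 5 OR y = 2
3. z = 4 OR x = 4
Yes

Take x = -8, y = 2, z = 4. Substituting into each constraint:
  (1) 2(-8) + 2 + 2(4) = -6 ✓
  (2) y = 2, target 2 ✓ (second branch holds)
  (3) z = 4, target 4 ✓ (first branch holds)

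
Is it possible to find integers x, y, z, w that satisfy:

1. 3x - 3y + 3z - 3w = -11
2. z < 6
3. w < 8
No

Even the single constraint (3x - 3y + 3z - 3w = -11) is infeasible over the integers.

  - 3x - 3y + 3z - 3w = -11: every term on the left is divisible by 3, so the LHS ≡ 0 (mod 3), but the RHS -11 is not — no integer solution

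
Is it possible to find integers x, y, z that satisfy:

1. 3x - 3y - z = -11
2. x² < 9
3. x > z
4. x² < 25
Yes

Take x = 0, y = 4, z = -1. Substituting into each constraint:
  (1) 3(0) - 3(4) + 1 = -11 ✓
  (2) x² = (0)² = 0, and 0 < 9 ✓
  (3) 0 > -1 ✓
  (4) x² = (0)² = 0, and 0 < 25 ✓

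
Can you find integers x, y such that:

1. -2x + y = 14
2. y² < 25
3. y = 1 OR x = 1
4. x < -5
No

A contradictory subset is {-2x + y = 14, y = 1 OR x = 1, x < -5}. No integer assignment can satisfy these jointly:

  - -2x + y = 14: is a linear equation tying the variables together
  - y = 1 OR x = 1: forces a choice: either y = 1 or x = 1
  - x < -5: bounds one variable relative to a constant

Split on the disjunction (y = 1 OR x = 1):
  • If y = 1: with y = 1, every remaining term of the linear equation is divisible by 2, so the left side is ≡ 0 (mod 2); but the right side 13 ≡ 1 (mod 2). No integers can satisfy it.
  • If x = 1: this contradicts the bound x ≤ -6.
Both branches are infeasible, so the system has no integer solution.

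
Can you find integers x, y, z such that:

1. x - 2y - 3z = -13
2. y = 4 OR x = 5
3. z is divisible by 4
Yes

Take x = -5, y = 4, z = 0. Substituting into each constraint:
  (1) (-5) - 2(4) - 3(0) = -13 ✓
  (2) y = 4, target 4 ✓ (first branch holds)
  (3) 0 = 4 × 0, remainder 0 ✓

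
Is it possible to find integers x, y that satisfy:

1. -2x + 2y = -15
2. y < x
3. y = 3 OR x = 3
No

Even the single constraint (-2x + 2y = -15) is infeasible over the integers.

  - -2x + 2y = -15: every term on the left is divisible by 2, so the LHS ≡ 0 (mod 2), but the RHS -15 is not — no integer solution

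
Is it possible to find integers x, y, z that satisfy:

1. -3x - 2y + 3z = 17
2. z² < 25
Yes

Take x = -7, y = 2, z = 0. Substituting into each constraint:
  (1) -3(-7) - 2(2) + 3(0) = 17 ✓
  (2) z² = (0)² = 0, and 0 < 25 ✓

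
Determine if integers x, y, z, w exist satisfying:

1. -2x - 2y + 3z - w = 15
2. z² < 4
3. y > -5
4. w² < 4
Yes

Take x = -8, y = 0, z = 0, w = 1. Substituting into each constraint:
  (1) -2(-8) - 2(0) + 3(0) + (-1) = 15 ✓
  (2) z² = (0)² = 0, and 0 < 4 ✓
  (3) 0 > -5 ✓
  (4) w² = (1)² = 1, and 1 < 4 ✓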